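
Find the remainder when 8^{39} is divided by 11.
By Fermat: 8^{10} ≡ 1 mod 11. 39 = 3×10 + 9. So 8^{39} ≡ 8^{9} ≡ 7 mod 11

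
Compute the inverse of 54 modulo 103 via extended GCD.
Extended GCD: 54(21) + 103(-11) = 1. So 54^(-1) ≡ 21 mod 103. Verify: 54 × 21 = 1134 ≡ 1 mod 103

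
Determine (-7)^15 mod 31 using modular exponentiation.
By repeated squaring mod 31: (-7)^{1}≡24, (-7)^{2}≡18, (-7)^{4}≡14, (-7)^{8}≡10. Then (-7)^{15} = (-7)^{8+4+2+1} ≡ 10 × 14 × 18 × 24 ≡ 30 mod 31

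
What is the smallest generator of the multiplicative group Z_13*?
g = 2. Powers: [2, 4, 8, 3, 6, 12, 11, 9, 5, 10, ...] generates all 12 non-zero residues.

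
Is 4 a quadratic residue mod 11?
By Euler's criterion: 4^{5} ≡ 1 (mod 11). Since this equals 1, 4 is a QR.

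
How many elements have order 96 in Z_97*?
Number of primitive roots mod 97 = φ(p-1) = φ(96) = 32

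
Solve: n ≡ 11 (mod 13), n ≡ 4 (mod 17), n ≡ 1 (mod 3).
M = 13 × 17 × 3 = 663. M₁ = 51, y₁ ≡ 12 (mod 13). M₂ = 39, y₂ ≡ 7 (mod 17). M₃ = 221, y₃ ≡ 2 (mod 3). n = 11×51×12 + 4×39×7 + 1×221×2 ≡ 310 (mod 663)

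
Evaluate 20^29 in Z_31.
By repeated squaring (mod 31): 20^{1}≡20, 20^{2}≡28, 20^{4}≡9, 20^{8}≡19, 20^{16}≡20. Then 20^{29} = 20^{16+8+4+1} ≡ 20 × 19 × 9 × 20 ≡ 14 (mod 31)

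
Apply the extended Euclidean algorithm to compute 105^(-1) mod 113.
Extended GCD: 105(14) + 113(-13) = 1. So 105^(-1) ≡ 14 (mod 113). Verify: 105 × 14 = 1470 ≡ 1 (mod 113)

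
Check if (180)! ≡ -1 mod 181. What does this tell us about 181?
(180)! mod 181 = 180. Since this equals -1 mod 181, Wilson confirms 181 is prime.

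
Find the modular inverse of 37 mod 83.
Since 83 is prime, by Fermat 37^(-1) ≡ 37^{81} ≡ 9 (mod 83). Verify: 37 × 9 = 333 ≡ 1 (mod 83)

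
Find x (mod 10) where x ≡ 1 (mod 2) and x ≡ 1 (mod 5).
M = 2 × 5 = 10. M₁ = 5, y₁ ≡ 1 (mod 2). M₂ = 2, y₂ ≡ 3 (mod 5). x = 1×5×1 + 1×2×3 ≡ 1 (mod 10)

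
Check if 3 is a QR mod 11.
By Euler's criterion: 3^{5} ≡ 1 mod 11. Since this equals 1, 3 is a QR.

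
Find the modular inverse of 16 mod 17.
Since 17 is prime, by Fermat 16^(-1) ≡ 16^{15} ≡ 16 (mod 17). Verify: 16 × 16 = 256 ≡ 1 (mod 17)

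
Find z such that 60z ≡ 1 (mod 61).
Since 61 is prime, by Fermat 60^(-1) ≡ 60^{59} ≡ 60 (mod 61). Verify: 60 × 60 = 3600 ≡ 1 (mod 61)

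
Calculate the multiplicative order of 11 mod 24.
Powers of 11 mod 24: 11^1≡11, 11^2≡1. So the order of 11 is 2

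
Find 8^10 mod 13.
By repeated squaring mod 13: 8^{1}≡8, 8^{2}≡12, 8^{4}≡1, 8^{8}≡1. Then 8^{10} = 8^{8+2} ≡ 1 × 12 ≡ 12 mod 13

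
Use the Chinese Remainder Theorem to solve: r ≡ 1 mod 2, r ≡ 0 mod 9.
M = 2 × 9 = 18. M₁ = 9, y₁ ≡ 1 mod 2. M₂ = 2, y₂ ≡ 5 mod 9. r = 1×9×1 + 0×2×5 ≡ 9 mod 18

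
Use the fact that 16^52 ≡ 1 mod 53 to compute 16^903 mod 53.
By Fermat: 16^{52} ≡ 1 mod 53. 903 ≡ 19 mod 52. So 16^{903} ≡ 16^{19} ≡ 13 mod 53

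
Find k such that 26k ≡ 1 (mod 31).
Since 31 is prime, by Fermat 26^(-1) ≡ 26^{29} ≡ 6 (mod 31). Verify: 26 × 6 = 156 ≡ 1 (mod 31)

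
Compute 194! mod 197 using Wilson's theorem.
(196)! = (194)! × (195) × (196) ≡ -1 mod 197. So (194)! ≡ -1 × [(196)(195)]^(-1) ≡ 98 mod 197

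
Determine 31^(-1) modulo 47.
Since 47 is prime, by Fermat 31^(-1) ≡ 31^{45} ≡ 44 mod 47. Verify: 31 × 44 = 1364 ≡ 1 mod 47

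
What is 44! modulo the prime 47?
(46)! = (44)! × (45) × (46) ≡ -1 mod 47. So (44)! ≡ -1 × [(46)(45)]^(-1) ≡ 23 mod 47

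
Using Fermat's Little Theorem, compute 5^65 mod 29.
By Fermat: 5^{28} ≡ 1 mod 29. 65 = 2×28 + 9. So 5^{65} ≡ 5^{9} ≡ 4 mod 29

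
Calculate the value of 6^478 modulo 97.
Using Fermat: 6^{96} ≡ 1 (mod 97). 478 ≡ 94 (mod 96). So 6^{478} ≡ 6^{94} ≡ 62 (mod 97)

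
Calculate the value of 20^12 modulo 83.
By repeated squaring mod 83: 20^{1}≡20, 20^{2}≡68, 20^{4}≡59, 20^{8}≡78. Then 20^{12} = 20^{8+4} ≡ 78 × 59 ≡ 37 mod 83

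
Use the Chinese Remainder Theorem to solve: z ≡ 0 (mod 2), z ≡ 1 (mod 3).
M = 2 × 3 = 6. M₁ = 3, y₁ ≡ 1 (mod 2). M₂ = 2, y₂ ≡ 2 (mod 3). z = 0×3×1 + 1×2×2 ≡ 4 (mod 6)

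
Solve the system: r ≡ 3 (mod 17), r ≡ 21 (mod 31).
M = 17 × 31 = 527. M₁ = 31, y₁ ≡ 11 (mod 17). M₂ = 17, y₂ ≡ 11 (mod 31). r = 3×31×11 + 21×17×11 ≡ 207 (mod 527)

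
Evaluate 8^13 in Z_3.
Using Fermat: 8^{2} ≡ 1 mod 3. 13 ≡ 1 mod 2. So 8^{13} ≡ 8^{1} ≡ 2 mod 3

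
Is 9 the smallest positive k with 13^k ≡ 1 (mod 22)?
Powers of 13 mod 22: 13^1≡13, 13^2≡15, 13^3≡19, 13^4≡5, 13^5≡21, 13^6≡9, 13^7≡7, 13^8≡3, 13^9≡17, 13^10≡1. 13^9≡17≢1, so ord ≠ 9. No, the actual order is 10.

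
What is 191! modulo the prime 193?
(192)! = (191)! × (192) ≡ -1 (mod 193). So (191)! ≡ -1 × (192)^(-1) ≡ (-1)×(-1) = 1 (mod 193)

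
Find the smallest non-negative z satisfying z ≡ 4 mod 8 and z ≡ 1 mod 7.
M = 8 × 7 = 56. M₁ = 7, y₁ ≡ 7 mod 8. M₂ = 8, y₂ ≡ 1 mod 7. z = 4×7×7 + 1×8×1 ≡ 36 mod 56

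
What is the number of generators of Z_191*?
There are φ(191-1) = φ(190) = 72 primitive roots modulo 191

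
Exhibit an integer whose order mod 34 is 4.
13 has order 4 mod 34 since 13^{4} ≡ 1 mod 34 and no smaller power works.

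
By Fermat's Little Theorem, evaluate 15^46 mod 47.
By Fermat's Little Theorem, 15^{46} ≡ 1 mod 47 since 47 is prime and gcd(15, 47) = 1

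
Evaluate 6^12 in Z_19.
By repeated squaring mod 19: 6^{1}≡6, 6^{2}≡17, 6^{4}≡4, 6^{8}≡16. Then 6^{12} = 6^{8+4} ≡ 16 × 4 ≡ 7 mod 19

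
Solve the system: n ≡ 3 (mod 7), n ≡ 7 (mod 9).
M = 7 × 9 = 63. M₁ = 9, y₁ ≡ 4 (mod 7). M₂ = 7, y₂ ≡ 4 (mod 9). n = 3×9×4 + 7×7×4 ≡ 52 (mod 63)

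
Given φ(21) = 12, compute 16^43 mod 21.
By Euler: 16^{12} ≡ 1 mod 21 since gcd(16, 21) = 1. 43 = 3×12 + 7. So 16^{43} ≡ 16^{7} ≡ 16 mod 21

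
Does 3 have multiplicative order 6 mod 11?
Powers of 3 mod 11: 3^1≡3, 3^2≡9, 3^3≡5, 3^4≡4, 3^5≡1. Already 3^5≡1, so the order is 5 < 6. No, the actual order is 5.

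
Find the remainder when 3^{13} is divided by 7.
By Fermat: 3^{6} ≡ 1 mod 7. 13 = 2×6 + 1. So 3^{13} ≡ 3^{1} ≡ 3 mod 7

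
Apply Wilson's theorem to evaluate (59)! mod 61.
(60)! = (59)! × (60) ≡ -1 mod 61. So (59)! ≡ -1 × (60)^(-1) ≡ (-1)×(-1) = 1 mod 61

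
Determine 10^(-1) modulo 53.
Since 53 is prime, by Fermat 10^(-1) ≡ 10^{51} ≡ 16 mod 53. Verify: 10 × 16 = 160 ≡ 1 mod 53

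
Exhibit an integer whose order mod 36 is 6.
5 has order 6 mod 36 since 5^{6} ≡ 1 (mod 36) and no smaller power works.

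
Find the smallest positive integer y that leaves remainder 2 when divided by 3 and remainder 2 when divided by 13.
M = 3 × 13 = 39. M₁ = 13, y₁ ≡ 1 mod 3. M₂ = 3, y₂ ≡ 9 mod 13. y = 2×13×1 + 2×3×9 ≡ 2 mod 39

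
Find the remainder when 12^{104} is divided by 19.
By Fermat: 12^{18} ≡ 1 mod 19. 104 = 5×18 + 14. So 12^{104} ≡ 12^{14} ≡ 11 mod 19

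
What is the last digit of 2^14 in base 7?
Using Fermat: 2^{6} ≡ 1 (mod 7). 14 ≡ 2 (mod 6). So 2^{14} ≡ 2^{2} ≡ 4 (mod 7)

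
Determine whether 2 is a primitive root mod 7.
2^{3} ≡ 1 mod 7 and 3 < 6, so ord_7(2) = 3 ≠ 6 and 2 is not a primitive root.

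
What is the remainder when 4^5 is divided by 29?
By repeated squaring (mod 29): 4^{1}≡4, 4^{2}≡16, 4^{4}≡24. Then 4^{5} = 4^{4+1} ≡ 24 × 4 ≡ 9 (mod 29)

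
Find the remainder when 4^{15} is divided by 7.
By Fermat: 4^{6} ≡ 1 (mod 7). 15 = 2×6 + 3. So 4^{15} ≡ 4^{3} ≡ 1 (mod 7)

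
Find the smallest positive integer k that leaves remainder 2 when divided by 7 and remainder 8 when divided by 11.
M = 7 × 11 = 77. M₁ = 11, y₁ ≡ 2 (mod 7). M₂ = 7, y₂ ≡ 8 (mod 11). k = 2×11×2 + 8×7×8 ≡ 30 (mod 77)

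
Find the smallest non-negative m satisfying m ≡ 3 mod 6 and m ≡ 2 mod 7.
M = 6 × 7 = 42. M₁ = 7, y₁ ≡ 1 mod 6. M₂ = 6, y₂ ≡ 6 mod 7. m = 3×7×1 + 2×6×6 ≡ 9 mod 42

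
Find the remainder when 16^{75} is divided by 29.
By Fermat: 16^{28} ≡ 1 (mod 29). 75 = 2×28 + 19. So 16^{75} ≡ 16^{19} ≡ 23 (mod 29)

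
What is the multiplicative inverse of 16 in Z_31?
Since 31 is prime, by Fermat 16^(-1) ≡ 16^{29} ≡ 2 (mod 31). Verify: 16 × 2 = 32 ≡ 1 (mod 31)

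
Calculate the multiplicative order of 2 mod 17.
Powers of 2 mod 17: 2^1≡2, 2^2≡4, 2^3≡8, 2^4≡16, 2^5≡15, 2^6≡13, 2^7≡9, 2^8≡1. ord_17(2) = 8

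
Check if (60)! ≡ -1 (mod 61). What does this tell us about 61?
(60)! mod 61 = 60. Since this equals -1 (mod 61), Wilson confirms 61 is prime.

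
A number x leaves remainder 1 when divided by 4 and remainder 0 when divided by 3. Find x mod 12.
M = 4 × 3 = 12. M₁ = 3, y₁ ≡ 3 mod 4. M₂ = 4, y₂ ≡ 1 mod 3. x = 1×3×3 + 0×4×1 ≡ 9 mod 12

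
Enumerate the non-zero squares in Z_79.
Quadratic residues modulo 79: {1, 2, 4, 5, 8, 9, 10, 11, 13, 16, 18, 19, 20, 21, 22, 23, 25, 26, 31, 32, 36, 38, 40, 42, 44, 45, 46, 49, 50, 51, 52, 55, 62, 64, 65, 67, 72, 73, 76}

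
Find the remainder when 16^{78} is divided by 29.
By Fermat: 16^{28} ≡ 1 (mod 29). 78 = 2×28 + 22. So 16^{78} ≡ 16^{22} ≡ 16 (mod 29)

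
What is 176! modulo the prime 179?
(178)! = (176)! × (177) × (178) ≡ -1 (mod 179). So (176)! ≡ -1 × [(178)(177)]^(-1) ≡ 89 (mod 179)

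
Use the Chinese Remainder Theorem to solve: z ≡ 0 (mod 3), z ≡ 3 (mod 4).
M = 3 × 4 = 12. M₁ = 4, y₁ ≡ 1 (mod 3). M₂ = 3, y₂ ≡ 3 (mod 4). z = 0×4×1 + 3×3×3 ≡ 3 (mod 12)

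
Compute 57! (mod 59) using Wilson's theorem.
(58)! = (57)! × (58) ≡ -1 (mod 59). So (57)! ≡ -1 × (58)^(-1) ≡ (-1)×(-1) = 1 (mod 59)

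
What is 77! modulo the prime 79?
(78)! = (77)! × (78) ≡ -1 (mod 79). So (77)! ≡ -1 × (78)^(-1) ≡ (-1)×(-1) = 1 (mod 79)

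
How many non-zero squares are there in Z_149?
For prime 149, there are (p-1)/2 = (149-1)/2 = 74 quadratic residues (excluding 0).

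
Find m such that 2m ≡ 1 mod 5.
Since 5 is prime, by Fermat 2^(-1) ≡ 2^{3} ≡ 3 mod 5. Verify: 2 × 3 = 6 ≡ 1 mod 5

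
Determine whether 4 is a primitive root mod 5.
4^{2} ≡ 1 (mod 5) and 2 < 4, so ord_5(4) = 2 ≠ 4 and 4 is not a primitive root.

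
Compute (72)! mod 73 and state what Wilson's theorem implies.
(72)! mod 73 = 72. Since this equals -1 (mod 73), Wilson confirms 73 is prime.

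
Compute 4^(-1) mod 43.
Since 43 is prime, by Fermat 4^(-1) ≡ 4^{41} ≡ 11 mod 43. Verify: 4 × 11 = 44 ≡ 1 mod 43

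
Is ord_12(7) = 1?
Powers of 7 mod 12: 7^1≡7, 7^2≡1. 7^1≡7≢1, so ord ≠ 1. No, the actual order is 2.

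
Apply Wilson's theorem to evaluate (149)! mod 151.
(150)! = (149)! × (150) ≡ -1 (mod 151). So (149)! ≡ -1 × (150)^(-1) ≡ (-1)×(-1) = 1 (mod 151)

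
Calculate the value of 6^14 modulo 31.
By repeated squaring (mod 31): 6^{1}≡6, 6^{2}≡5, 6^{4}≡25, 6^{8}≡5. Then 6^{14} = 6^{8+4+2} ≡ 5 × 25 × 5 ≡ 5 (mod 31)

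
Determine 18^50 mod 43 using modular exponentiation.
Using Fermat: 18^{42} ≡ 1 mod 43. 50 ≡ 8 mod 42. So 18^{50} ≡ 18^{8} ≡ 40 mod 43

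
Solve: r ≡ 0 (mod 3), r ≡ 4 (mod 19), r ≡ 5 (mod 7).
M = 3 × 19 × 7 = 399. M₁ = 133, y₁ ≡ 1 (mod 3). M₂ = 21, y₂ ≡ 10 (mod 19). M₃ = 57, y₃ ≡ 1 (mod 7). r = 0×133×1 + 4×21×10 + 5×57×1 ≡ 327 (mod 399)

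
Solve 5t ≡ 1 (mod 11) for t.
Since 11 is prime, by Fermat 5^(-1) ≡ 5^{9} ≡ 9 (mod 11). Verify: 5 × 9 = 45 ≡ 1 (mod 11)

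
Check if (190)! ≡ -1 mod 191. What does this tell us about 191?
(190)! mod 191 = 190. Since this equals -1 mod 191, Wilson confirms 191 is prime.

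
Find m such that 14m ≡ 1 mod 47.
Since 47 is prime, by Fermat 14^(-1) ≡ 14^{45} ≡ 37 mod 47. Verify: 14 × 37 = 518 ≡ 1 mod 47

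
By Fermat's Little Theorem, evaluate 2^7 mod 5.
By Fermat: 2^{4} ≡ 1 (mod 5). So 2^{7} = 2^{4} · 2^{3} ≡ 2^{3} ≡ 3 (mod 5)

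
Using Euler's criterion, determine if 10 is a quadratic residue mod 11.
By Euler's criterion: 10^{5} ≡ 10 mod 11. Since this equals -1 (≡ 10), 10 is not a QR.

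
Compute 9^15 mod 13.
Using Fermat: 9^{12} ≡ 1 (mod 13). 15 ≡ 3 (mod 12). So 9^{15} ≡ 9^{3} ≡ 1 (mod 13)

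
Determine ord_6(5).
Powers of 5 mod 6: 5^1≡5, 5^2≡1. ord_6(5) = 2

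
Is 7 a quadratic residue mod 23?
By Euler's criterion: 7^{11} ≡ 22 mod 23. Since this equals -1 (≡ 22), 7 is not a QR.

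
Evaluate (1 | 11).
(1/11) = 1^{5} mod 11 = 1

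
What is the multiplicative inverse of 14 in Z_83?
Since 83 is prime, by Fermat 14^(-1) ≡ 14^{81} ≡ 6 (mod 83). Verify: 14 × 6 = 84 ≡ 1 (mod 83)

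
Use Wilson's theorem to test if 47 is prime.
(46)! mod 47 = 46. Since 46 ≡ -1 (mod 47), 47 is prime.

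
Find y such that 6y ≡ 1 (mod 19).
Since 19 is prime, by Fermat 6^(-1) ≡ 6^{17} ≡ 16 (mod 19). Verify: 6 × 16 = 96 ≡ 1 (mod 19)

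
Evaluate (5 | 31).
(5/31) = 5^{15} mod 31 = 1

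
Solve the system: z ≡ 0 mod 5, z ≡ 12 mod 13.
M = 5 × 13 = 65. M₁ = 13, y₁ ≡ 2 mod 5. M₂ = 5, y₂ ≡ 8 mod 13. z = 0×13×2 + 12×5×8 ≡ 25 mod 65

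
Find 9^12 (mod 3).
By repeated squaring (mod 3): 9^{1}≡0, 9^{2}≡0, 9^{4}≡0, 9^{8}≡0. Then 9^{12} = 9^{8+4} ≡ 0 × 0 ≡ 0 (mod 3)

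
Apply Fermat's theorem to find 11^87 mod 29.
By Fermat: 11^{28} ≡ 1 mod 29. 87 = 3×28 + 3. So 11^{87} ≡ 11^{3} ≡ 26 mod 29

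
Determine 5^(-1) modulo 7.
Since 7 is prime, by Fermat 5^(-1) ≡ 5^{5} ≡ 3 mod 7. Verify: 5 × 3 = 15 ≡ 1 mod 7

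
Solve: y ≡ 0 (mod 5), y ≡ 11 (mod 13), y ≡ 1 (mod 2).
M = 5 × 13 × 2 = 130. M₁ = 26, y₁ ≡ 1 (mod 5). M₂ = 10, y₂ ≡ 4 (mod 13). M₃ = 65, y₃ ≡ 1 (mod 2). y = 0×26×1 + 11×10×4 + 1×65×1 ≡ 115 (mod 130)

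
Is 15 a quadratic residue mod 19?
By Euler's criterion: 15^{9} ≡ 18 (mod 19). Since this equals -1 (≡ 18), 15 is not a QR.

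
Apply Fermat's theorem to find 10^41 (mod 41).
By Fermat: 10^{40} ≡ 1 (mod 41). So 10^{41} = 10^{40} · 10^{1} ≡ 10^{1} ≡ 10 (mod 41)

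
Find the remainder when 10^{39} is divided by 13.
By Fermat: 10^{12} ≡ 1 mod 13. 39 = 3×12 + 3. So 10^{39} ≡ 10^{3} ≡ 12 mod 13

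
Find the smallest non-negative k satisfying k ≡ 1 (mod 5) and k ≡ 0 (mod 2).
M = 5 × 2 = 10. M₁ = 2, y₁ ≡ 3 (mod 5). M₂ = 5, y₂ ≡ 1 (mod 2). k = 1×2×3 + 0×5×1 ≡ 6 (mod 10)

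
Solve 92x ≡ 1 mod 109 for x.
Since 109 is prime, by Fermat 92^(-1) ≡ 92^{107} ≡ 32 mod 109. Verify: 92 × 32 = 2944 ≡ 1 mod 109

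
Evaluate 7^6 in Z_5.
Using Fermat: 7^{4} ≡ 1 mod 5. 6 ≡ 2 mod 4. So 7^{6} ≡ 7^{2} ≡ 4 mod 5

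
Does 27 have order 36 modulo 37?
27^{6} ≡ 1 (mod 37) and 6 < 36, so ord_37(27) = 6 ≠ 36 and 27 is not a primitive root.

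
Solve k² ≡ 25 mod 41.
The square roots of 25 mod 41 are 36 and 5. Verify: 36² = 1296 ≡ 25 mod 41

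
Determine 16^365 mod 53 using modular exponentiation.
Using Fermat: 16^{52} ≡ 1 (mod 53). 365 ≡ 1 (mod 52). So 16^{365} ≡ 16^{1} ≡ 16 (mod 53)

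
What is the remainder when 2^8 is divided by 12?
By repeated squaring (mod 12): 2^{1}≡2, 2^{2}≡4, 2^{4}≡4, 2^{8}≡4. So 2^{8} ≡ 4 (mod 12)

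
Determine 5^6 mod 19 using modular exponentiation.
By repeated squaring (mod 19): 5^{1}≡5, 5^{2}≡6, 5^{4}≡17. Then 5^{6} = 5^{4+2} ≡ 17 × 6 ≡ 7 (mod 19)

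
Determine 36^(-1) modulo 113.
Since 113 is prime, by Fermat 36^(-1) ≡ 36^{111} ≡ 22 (mod 113). Verify: 36 × 22 = 792 ≡ 1 (mod 113)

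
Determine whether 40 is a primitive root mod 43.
40^{21} ≡ 1 (mod 43) and 21 < 42, so ord_43(40) = 21 ≠ 42 and 40 is not a primitive root.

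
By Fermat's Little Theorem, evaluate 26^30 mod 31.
By Fermat's Little Theorem, 26^{30} ≡ 1 (mod 31) since 31 is prime and gcd(26, 31) = 1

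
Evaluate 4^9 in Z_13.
By repeated squaring mod 13: 4^{1}≡4, 4^{2}≡3, 4^{4}≡9, 4^{8}≡3. Then 4^{9} = 4^{8+1} ≡ 3 × 4 ≡ 12 mod 13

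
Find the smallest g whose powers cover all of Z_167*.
g = 5. For each prime q|166: 5^{83}≡166, 5^{2}≡25, none ≡ 1, so ord_167(5) = 166 and 5 is a primitive root.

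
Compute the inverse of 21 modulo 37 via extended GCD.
Extended GCD: 21(-7) + 37(4) = 1. So 21^(-1) ≡ -7 ≡ 30 (mod 37). Verify: 21 × 30 = 630 ≡ 1 (mod 37)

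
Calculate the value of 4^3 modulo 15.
4^{3} = 64 ≡ 4 mod 15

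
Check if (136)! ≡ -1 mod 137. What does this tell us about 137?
(136)! mod 137 = 136. Since this equals -1 mod 137, Wilson confirms 137 is prime.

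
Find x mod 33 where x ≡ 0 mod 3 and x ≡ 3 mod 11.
M = 3 × 11 = 33. M₁ = 11, y₁ ≡ 2 mod 3. M₂ = 3, y₂ ≡ 4 mod 11. x = 0×11×2 + 3×3×4 ≡ 3 mod 33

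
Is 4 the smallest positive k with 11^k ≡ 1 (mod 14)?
Powers of 11 mod 14: 11^1≡11, 11^2≡9, 11^3≡1. Already 11^3≡1, so the order is 3 < 4. No, the actual order is 3.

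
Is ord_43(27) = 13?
Powers of 27 mod 43: 27^1≡27, 27^2≡41, 27^3≡32, 27^4≡4, 27^5≡22, 27^6≡35, 27^7≡42, 27^8≡16, 27^9≡2, 27^10≡11, 27^11≡39, 27^12≡21, 27^13≡8, 27^14≡1. 27^13≡8≢1, so ord ≠ 13. No, the actual order is 14.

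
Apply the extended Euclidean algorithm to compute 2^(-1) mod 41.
Extended GCD: 2(-20) + 41(1) = 1. So 2^(-1) ≡ -20 ≡ 21 (mod 41). Verify: 2 × 21 = 42 ≡ 1 (mod 41)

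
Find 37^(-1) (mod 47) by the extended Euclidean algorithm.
Extended GCD: 37(14) + 47(-11) = 1. So 37^(-1) ≡ 14 (mod 47). Verify: 37 × 14 = 518 ≡ 1 (mod 47)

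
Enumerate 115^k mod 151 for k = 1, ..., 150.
115^1, 115^2, ..., 115^{150} mod 151: [115, 88, 3, 43, 113, 9, 129, 37, 27, 85, 111, 81, 104, 31, 92, 10, 93, 125, 30, 128, 73, 90, 82, 68, 119, 95, 53, 55, 134, 8, 14, 100, 24, 42, 149, 72, 126, 145, 65, 76, 133, 44, 77, 97, 132, 80, 140, 94, 89, 118, 131, 116, 52, 91, 46, 5, 122, 138, 15, 64, 112, 45, 41, 34, 135, 123, 102, 103, 67, 4, 7, 50, 12, 21, 150, 36, 63, 148, 108, 38, 142, 22, 114, 124, 66, 40, 70, 47, 120, 59, 141, 58, 26, 121, 23, 78, 61, 69, 83, 32, 56, 98, 96, 17, 143, 137, 51, 127, 109, 2, 79, 25, 6, 86, 75, 18, 107, 74, 54, 19, 71, 11, 57, 62, 33, 20, 35, 99, 60, 105, 146, 29, 13, 136, 87, 39, 106, 110, 117, 16, 28, 49, 48, 84, 147, 144, 101, 139, 130, 1]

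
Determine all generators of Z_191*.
There are φ(190) = 72 primitive roots mod 191: {19, 21, 22, 28, 29, 33, 35, 42, 44, 47, 53, 56, 57, 58, 61, 62, 63, 71, 73, 74, 76, 83, 87, 88, 89, 91, 93, 94, 95, 99, 101, 105, 106, 110, 111, 112, 113, 114, 116, 119, 123, 124, 126, 127, 131, 132, 137, 140, 141, 143, 145, 146, 148, 151, 157, 164, 165, 167, 168, 171, 173, 174, 175, 176, 178, 179, 181, 182, 183, 187, 188, 189}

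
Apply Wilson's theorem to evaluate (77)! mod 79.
(78)! = (77)! × (78) ≡ -1 (mod 79). So (77)! ≡ -1 × (78)^(-1) ≡ (-1)×(-1) = 1 (mod 79)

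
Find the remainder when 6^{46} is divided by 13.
By Fermat: 6^{12} ≡ 1 (mod 13). 46 = 3×12 + 10. So 6^{46} ≡ 6^{10} ≡ 4 (mod 13)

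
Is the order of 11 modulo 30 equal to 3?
Powers of 11 mod 30: 11^1≡11, 11^2≡1. Already 11^2≡1, so the order is 2 < 3. No, the actual order is 2.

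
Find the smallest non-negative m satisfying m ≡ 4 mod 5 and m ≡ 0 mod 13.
M = 5 × 13 = 65. M₁ = 13, y₁ ≡ 2 mod 5. M₂ = 5, y₂ ≡ 8 mod 13. m = 4×13×2 + 0×5×8 ≡ 39 mod 65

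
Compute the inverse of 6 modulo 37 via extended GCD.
Extended GCD: 6(-6) + 37(1) = 1. So 6^(-1) ≡ -6 ≡ 31 (mod 37). Verify: 6 × 31 = 186 ≡ 1 (mod 37)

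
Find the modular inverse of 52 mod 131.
Since 131 is prime, by Fermat 52^(-1) ≡ 52^{129} ≡ 63 (mod 131). Verify: 52 × 63 = 3276 ≡ 1 (mod 131)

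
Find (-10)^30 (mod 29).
Using Fermat: (-10)^{28} ≡ 1 (mod 29). 30 ≡ 2 (mod 28). So (-10)^{30} ≡ (-10)^{2} ≡ 13 (mod 29)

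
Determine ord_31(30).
Powers of 30 mod 31: 30^1≡30, 30^2≡1. ord_31(30) = 2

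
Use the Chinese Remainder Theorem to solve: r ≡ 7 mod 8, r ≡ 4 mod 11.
M = 8 × 11 = 88. M₁ = 11, y₁ ≡ 3 mod 8. M₂ = 8, y₂ ≡ 7 mod 11. r = 7×11×3 + 4×8×7 ≡ 15 mod 88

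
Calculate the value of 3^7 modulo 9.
By repeated squaring (mod 9): 3^{1}≡3, 3^{2}≡0, 3^{4}≡0. Then 3^{7} = 3^{4+2+1} ≡ 0 × 0 × 3 ≡ 0 (mod 9)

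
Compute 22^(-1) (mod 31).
Since 31 is prime, by Fermat 22^(-1) ≡ 22^{29} ≡ 24 (mod 31). Verify: 22 × 24 = 528 ≡ 1 (mod 31)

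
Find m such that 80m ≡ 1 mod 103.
Since 103 is prime, by Fermat 80^(-1) ≡ 80^{101} ≡ 94 mod 103. Verify: 80 × 94 = 7520 ≡ 1 mod 103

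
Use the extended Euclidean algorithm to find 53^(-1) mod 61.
Extended GCD: 53(-23) + 61(20) = 1. So 53^(-1) ≡ -23 ≡ 38 mod 61. Verify: 53 × 38 = 2014 ≡ 1 mod 61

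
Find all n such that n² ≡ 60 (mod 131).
The square roots of 60 mod 131 are 45 and 86. Verify: 45² = 2025 ≡ 60 (mod 131)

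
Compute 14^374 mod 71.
Using Fermat: 14^{70} ≡ 1 mod 71. 374 ≡ 24 mod 70. So 14^{374} ≡ 14^{24} ≡ 5 mod 71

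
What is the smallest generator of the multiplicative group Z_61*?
g = 2. For each prime q|60: 2^{30}≡60, 2^{20}≡47, 2^{12}≡9, none ≡ 1, so ord_61(2) = 60 and 2 is a primitive root.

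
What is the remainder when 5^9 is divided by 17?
By repeated squaring mod 17: 5^{1}≡5, 5^{2}≡8, 5^{4}≡13, 5^{8}≡16. Then 5^{9} = 5^{8+1} ≡ 16 × 5 ≡ 12 mod 17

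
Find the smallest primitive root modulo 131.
g = 2. Powers: [2, 4, 8, 16, 32, 64, 128, 125, ...] generates all 130 non-zero residues.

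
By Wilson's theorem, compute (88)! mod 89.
By Wilson's theorem, (88)! ≡ -1 ≡ 88 mod 89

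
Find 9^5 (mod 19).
By repeated squaring (mod 19): 9^{1}≡9, 9^{2}≡5, 9^{4}≡6. Then 9^{5} = 9^{4+1} ≡ 6 × 9 ≡ 16 (mod 19)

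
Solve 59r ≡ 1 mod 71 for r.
Since 71 is prime, by Fermat 59^(-1) ≡ 59^{69} ≡ 65 mod 71. Verify: 59 × 65 = 3835 ≡ 1 mod 71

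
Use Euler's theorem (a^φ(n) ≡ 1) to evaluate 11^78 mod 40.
By Euler: 11^{16} ≡ 1 (mod 40) since gcd(11, 40) = 1. 78 = 4×16 + 14. So 11^{78} ≡ 11^{14} ≡ 1 (mod 40)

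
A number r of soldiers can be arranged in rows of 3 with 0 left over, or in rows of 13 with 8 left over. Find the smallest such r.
M = 3 × 13 = 39. M₁ = 13, y₁ ≡ 1 (mod 3). M₂ = 3, y₂ ≡ 9 (mod 13). r = 0×13×1 + 8×3×9 ≡ 21 (mod 39)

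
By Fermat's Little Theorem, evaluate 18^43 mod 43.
By Fermat: 18^{42} ≡ 1 (mod 43). So 18^{43} = 18^{42} · 18^{1} ≡ 18^{1} ≡ 18 (mod 43)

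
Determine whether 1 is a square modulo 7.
By Euler's criterion: 1^{3} ≡ 1 (mod 7). Since this equals 1, 1 is a QR.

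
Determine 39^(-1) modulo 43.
Since 43 is prime, by Fermat 39^(-1) ≡ 39^{41} ≡ 32 mod 43. Verify: 39 × 32 = 1248 ≡ 1 mod 43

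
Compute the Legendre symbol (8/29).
(8/29) = 8^{14} mod 29 = -1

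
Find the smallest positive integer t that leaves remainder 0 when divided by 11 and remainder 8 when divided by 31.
M = 11 × 31 = 341. M₁ = 31, y₁ ≡ 5 (mod 11). M₂ = 11, y₂ ≡ 17 (mod 31). t = 0×31×5 + 8×11×17 ≡ 132 (mod 341)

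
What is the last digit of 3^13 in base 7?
Using Fermat: 3^{6} ≡ 1 mod 7. 13 ≡ 1 mod 6. So 3^{13} ≡ 3^{1} ≡ 3 mod 7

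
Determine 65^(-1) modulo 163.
Since 163 is prime, by Fermat 65^(-1) ≡ 65^{161} ≡ 158 mod 163. Verify: 65 × 158 = 10270 ≡ 1 mod 163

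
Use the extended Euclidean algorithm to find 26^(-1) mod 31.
Extended GCD: 26(6) + 31(-5) = 1. So 26^(-1) ≡ 6 (mod 31). Verify: 26 × 6 = 156 ≡ 1 (mod 31)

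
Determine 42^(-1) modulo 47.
Since 47 is prime, by Fermat 42^(-1) ≡ 42^{45} ≡ 28 (mod 47). Verify: 42 × 28 = 1176 ≡ 1 (mod 47)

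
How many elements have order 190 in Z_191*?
There are φ(191-1) = φ(190) = 72 primitive roots modulo 191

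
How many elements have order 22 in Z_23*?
A prime p has φ(p-1) primitive roots; here φ(22) = 10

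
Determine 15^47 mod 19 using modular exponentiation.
Using Fermat: 15^{18} ≡ 1 (mod 19). 47 ≡ 11 (mod 18). So 15^{47} ≡ 15^{11} ≡ 3 (mod 19)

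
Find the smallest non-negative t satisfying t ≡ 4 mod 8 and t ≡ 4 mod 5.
M = 8 × 5 = 40. M₁ = 5, y₁ ≡ 5 mod 8. M₂ = 8, y₂ ≡ 2 mod 5. t = 4×5×5 + 4×8×2 ≡ 4 mod 40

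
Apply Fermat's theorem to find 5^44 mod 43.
By Fermat: 5^{42} ≡ 1 mod 43. So 5^{44} = 5^{42} · 5^{2} ≡ 5^{2} ≡ 25 mod 43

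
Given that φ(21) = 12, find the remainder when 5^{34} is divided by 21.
By Euler: 5^{12} ≡ 1 mod 21 since gcd(5, 21) = 1. 34 = 2×12 + 10. So 5^{34} ≡ 5^{10} ≡ 16 mod 21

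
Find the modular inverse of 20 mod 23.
Since 23 is prime, by Fermat 20^(-1) ≡ 20^{21} ≡ 15 mod 23. Verify: 20 × 15 = 300 ≡ 1 mod 23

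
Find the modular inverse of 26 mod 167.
Since 167 is prime, by Fermat 26^(-1) ≡ 26^{165} ≡ 45 mod 167. Verify: 26 × 45 = 1170 ≡ 1 mod 167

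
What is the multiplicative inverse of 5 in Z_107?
Since 107 is prime, by Fermat 5^(-1) ≡ 5^{105} ≡ 43 (mod 107). Verify: 5 × 43 = 215 ≡ 1 (mod 107)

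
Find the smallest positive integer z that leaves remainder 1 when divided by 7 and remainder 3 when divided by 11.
M = 7 × 11 = 77. M₁ = 11, y₁ ≡ 2 (mod 7). M₂ = 7, y₂ ≡ 8 (mod 11). z = 1×11×2 + 3×7×8 ≡ 36 (mod 77)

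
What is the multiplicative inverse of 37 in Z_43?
Since 43 is prime, by Fermat 37^(-1) ≡ 37^{41} ≡ 7 (mod 43). Verify: 37 × 7 = 259 ≡ 1 (mod 43)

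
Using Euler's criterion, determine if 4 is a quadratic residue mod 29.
By Euler's criterion: 4^{14} ≡ 1 mod 29. Since this equals 1, 4 is a QR.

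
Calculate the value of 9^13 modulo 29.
By repeated squaring (mod 29): 9^{1}≡9, 9^{2}≡23, 9^{4}≡7, 9^{8}≡20. Then 9^{13} = 9^{8+4+1} ≡ 20 × 7 × 9 ≡ 13 (mod 29)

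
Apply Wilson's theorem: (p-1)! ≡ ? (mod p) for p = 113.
By Wilson's theorem, (112)! ≡ -1 ≡ 112 mod 113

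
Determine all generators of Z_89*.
There are φ(88) = 40 primitive roots mod 89: {3, 6, 7, 13, 14, 15, 19, 23, 24, 26, 27, 28, 29, 30, 31, 33, 35, 38, 41, 43, 46, 48, 51, 54, 56, 58, 59, 60, 61, 62, 63, 65, 66, 70, 74, 75, 76, 82, 83, 86}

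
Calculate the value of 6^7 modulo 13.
By repeated squaring mod 13: 6^{1}≡6, 6^{2}≡10, 6^{4}≡9. Then 6^{7} = 6^{4+2+1} ≡ 9 × 10 × 6 ≡ 7 mod 13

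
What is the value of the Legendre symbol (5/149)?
(5/149) = 5^{74} mod 149 = 1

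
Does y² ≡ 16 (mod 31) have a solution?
By Euler's criterion: 16^{15} ≡ 1 (mod 31). Since this equals 1, 16 is a QR.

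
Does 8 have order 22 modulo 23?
8^{11} ≡ 1 (mod 23) and 11 < 22, so ord_23(8) = 11 ≠ 22 and 8 is not a primitive root.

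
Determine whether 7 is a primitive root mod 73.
7^{24} ≡ 1 mod 73 and 24 < 72, so ord_73(7) = 24 ≠ 72 and 7 is not a primitive root.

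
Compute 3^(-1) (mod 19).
Since 19 is prime, by Fermat 3^(-1) ≡ 3^{17} ≡ 13 (mod 19). Verify: 3 × 13 = 39 ≡ 1 (mod 19)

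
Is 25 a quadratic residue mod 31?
By Euler's criterion: 25^{15} ≡ 1 mod 31. Since this equals 1, 25 is a QR.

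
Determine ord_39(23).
Powers of 23 mod 39: 23^1≡23, 23^2≡22, 23^3≡38, 23^4≡16, 23^5≡17, 23^6≡1. So the order of 23 is 6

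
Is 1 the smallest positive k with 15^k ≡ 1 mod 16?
Powers of 15 mod 16: 15^1≡15, 15^2≡1. 15^1≡15≢1, so ord ≠ 1. No, the actual order is 2.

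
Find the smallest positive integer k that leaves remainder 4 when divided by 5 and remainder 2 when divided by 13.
M = 5 × 13 = 65. M₁ = 13, y₁ ≡ 2 mod 5. M₂ = 5, y₂ ≡ 8 mod 13. k = 4×13×2 + 2×5×8 ≡ 54 mod 65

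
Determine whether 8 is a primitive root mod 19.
8^{6} ≡ 1 mod 19 and 6 < 18, so ord_19(8) = 6 ≠ 18 and 8 is not a primitive root.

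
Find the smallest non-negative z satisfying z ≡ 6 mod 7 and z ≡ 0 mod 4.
M = 7 × 4 = 28. M₁ = 4, y₁ ≡ 2 mod 7. M₂ = 7, y₂ ≡ 3 mod 4. z = 6×4×2 + 0×7×3 ≡ 20 mod 28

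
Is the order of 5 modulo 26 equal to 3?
Powers of 5 mod 26: 5^1≡5, 5^2≡25, 5^3≡21, 5^4≡1. 5^3≡21≢1, so ord ≠ 3. No, the actual order is 4.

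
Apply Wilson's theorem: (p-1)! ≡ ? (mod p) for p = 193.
By Wilson's theorem, (192)! ≡ -1 ≡ 192 (mod 193)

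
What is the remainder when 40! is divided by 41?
By Wilson's theorem, (40)! ≡ -1 ≡ 40 mod 41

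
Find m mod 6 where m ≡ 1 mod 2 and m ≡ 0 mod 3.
M = 2 × 3 = 6. M₁ = 3, y₁ ≡ 1 mod 2. M₂ = 2, y₂ ≡ 2 mod 3. m = 1×3×1 + 0×2×2 ≡ 3 mod 6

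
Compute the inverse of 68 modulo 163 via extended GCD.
Extended GCD: 68(12) + 163(-5) = 1. So 68^(-1) ≡ 12 (mod 163). Verify: 68 × 12 = 816 ≡ 1 (mod 163)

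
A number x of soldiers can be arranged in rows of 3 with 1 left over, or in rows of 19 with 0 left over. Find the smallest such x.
M = 3 × 19 = 57. M₁ = 19, y₁ ≡ 1 (mod 3). M₂ = 3, y₂ ≡ 13 (mod 19). x = 1×19×1 + 0×3×13 ≡ 19 (mod 57)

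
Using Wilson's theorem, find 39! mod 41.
(40)! = (39)! × (40) ≡ -1 (mod 41). So (39)! ≡ -1 × (40)^(-1) ≡ (-1)×(-1) = 1 (mod 41)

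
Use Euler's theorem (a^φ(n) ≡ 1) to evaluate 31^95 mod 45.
By Euler: 31^{24} ≡ 1 (mod 45) since gcd(31, 45) = 1. 95 = 3×24 + 23. So 31^{95} ≡ 31^{23} ≡ 16 (mod 45)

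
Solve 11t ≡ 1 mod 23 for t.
Since 23 is prime, by Fermat 11^(-1) ≡ 11^{21} ≡ 21 mod 23. Verify: 11 × 21 = 231 ≡ 1 mod 23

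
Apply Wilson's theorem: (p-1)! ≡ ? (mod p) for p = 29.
By Wilson's theorem, (28)! ≡ -1 ≡ 28 (mod 29)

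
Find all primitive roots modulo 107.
There are φ(106) = 52 primitive roots mod 107: {2, 5, 6, 7, 8, 15, 17, 18, 20, 21, 22, 24, 26, 28, 31, 32, 38, 43, 45, 46, 50, 51, 54, 55, 58, 59, 60, 63, 65, 66, 67, 68, 70, 71, 72, 73, 74, 77, 78, 80, 82, 84, 88, 91, 93, 94, 95, 96, 97, 98, 103, 104}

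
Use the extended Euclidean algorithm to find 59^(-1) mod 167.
Extended GCD: 59(17) + 167(-6) = 1. So 59^(-1) ≡ 17 mod 167. Verify: 59 × 17 = 1003 ≡ 1 mod 167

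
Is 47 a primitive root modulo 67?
47^{33} ≡ 1 (mod 67) and 33 < 66, so ord_67(47) = 33 ≠ 66 and 47 is not a primitive root.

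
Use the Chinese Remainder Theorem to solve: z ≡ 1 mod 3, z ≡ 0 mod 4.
M = 3 × 4 = 12. M₁ = 4, y₁ ≡ 1 mod 3. M₂ = 3, y₂ ≡ 3 mod 4. z = 1×4×1 + 0×3×3 ≡ 4 mod 12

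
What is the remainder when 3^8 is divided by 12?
By repeated squaring mod 12: 3^{1}≡3, 3^{2}≡9, 3^{4}≡9, 3^{8}≡9. So 3^{8} ≡ 9 mod 12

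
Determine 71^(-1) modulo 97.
Since 97 is prime, by Fermat 71^(-1) ≡ 71^{95} ≡ 41 (mod 97). Verify: 71 × 41 = 2911 ≡ 1 (mod 97)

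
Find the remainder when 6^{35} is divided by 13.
By Fermat: 6^{12} ≡ 1 (mod 13). 35 = 2×12 + 11. So 6^{35} ≡ 6^{11} ≡ 11 (mod 13)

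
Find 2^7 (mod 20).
By repeated squaring (mod 20): 2^{1}≡2, 2^{2}≡4, 2^{4}≡16. Then 2^{7} = 2^{4+2+1} ≡ 16 × 4 × 2 ≡ 8 (mod 20)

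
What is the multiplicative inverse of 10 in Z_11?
Since 11 is prime, by Fermat 10^(-1) ≡ 10^{9} ≡ 10 mod 11. Verify: 10 × 10 = 100 ≡ 1 mod 11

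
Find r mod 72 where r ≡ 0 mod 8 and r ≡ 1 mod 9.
M = 8 × 9 = 72. M₁ = 9, y₁ ≡ 1 mod 8. M₂ = 8, y₂ ≡ 8 mod 9. r = 0×9×1 + 1×8×8 ≡ 64 mod 72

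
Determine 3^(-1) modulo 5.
Since 5 is prime, by Fermat 3^(-1) ≡ 3^{3} ≡ 2 (mod 5). Verify: 3 × 2 = 6 ≡ 1 (mod 5)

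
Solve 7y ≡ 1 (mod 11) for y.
Since 11 is prime, by Fermat 7^(-1) ≡ 7^{9} ≡ 8 (mod 11). Verify: 7 × 8 = 56 ≡ 1 (mod 11)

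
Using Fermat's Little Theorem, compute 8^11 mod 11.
By Fermat: 8^{10} ≡ 1 mod 11. So 8^{11} = 8^{10} · 8^{1} ≡ 8^{1} ≡ 8 mod 11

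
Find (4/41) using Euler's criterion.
(4/41) = 4^{20} mod 41 = 1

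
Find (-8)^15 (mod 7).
Using Fermat: (-8)^{6} ≡ 1 (mod 7). 15 ≡ 3 (mod 6). So (-8)^{15} ≡ (-8)^{3} ≡ 6 (mod 7)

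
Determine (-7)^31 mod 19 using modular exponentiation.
Using Fermat: (-7)^{18} ≡ 1 mod 19. 31 ≡ 13 mod 18. So (-7)^{31} ≡ (-7)^{13} ≡ 12 mod 19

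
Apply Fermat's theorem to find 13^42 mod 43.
By Fermat's Little Theorem, 13^{42} ≡ 1 mod 43 since 43 is prime and gcd(13, 43) = 1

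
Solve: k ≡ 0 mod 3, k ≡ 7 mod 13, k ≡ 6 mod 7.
M = 3 × 13 × 7 = 273. M₁ = 91, y₁ ≡ 1 mod 3. M₂ = 21, y₂ ≡ 5 mod 13. M₃ = 39, y₃ ≡ 2 mod 7. k = 0×91×1 + 7×21×5 + 6×39×2 ≡ 111 mod 273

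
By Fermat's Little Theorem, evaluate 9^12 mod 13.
By Fermat's Little Theorem, 9^{12} ≡ 1 mod 13 since 13 is prime and gcd(9, 13) = 1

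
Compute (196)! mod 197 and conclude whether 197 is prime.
(196)! mod 197 = 196. Since 196 ≡ -1 (mod 197), 197 is prime.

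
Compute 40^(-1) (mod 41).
Since 41 is prime, by Fermat 40^(-1) ≡ 40^{39} ≡ 40 (mod 41). Verify: 40 × 40 = 1600 ≡ 1 (mod 41)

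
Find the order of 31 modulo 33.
Powers of 31 mod 33: 31^1≡31, 31^2≡4, 31^3≡25, 31^4≡16, 31^5≡1. Order = 5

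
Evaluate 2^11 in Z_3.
Using Fermat: 2^{2} ≡ 1 (mod 3). 11 ≡ 1 (mod 2). So 2^{11} ≡ 2^{1} ≡ 2 (mod 3)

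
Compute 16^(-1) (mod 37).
Since 37 is prime, by Fermat 16^(-1) ≡ 16^{35} ≡ 7 (mod 37). Verify: 16 × 7 = 112 ≡ 1 (mod 37)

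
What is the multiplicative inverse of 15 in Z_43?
Since 43 is prime, by Fermat 15^(-1) ≡ 15^{41} ≡ 23 (mod 43). Verify: 15 × 23 = 345 ≡ 1 (mod 43)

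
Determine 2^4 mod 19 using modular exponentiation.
2^{4} = 16 ≡ 16 mod 19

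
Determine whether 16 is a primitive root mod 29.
16^{7} ≡ 1 mod 29 and 7 < 28, so ord_29(16) = 7 ≠ 28 and 16 is not a primitive root.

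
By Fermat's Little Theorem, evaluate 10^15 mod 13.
By Fermat: 10^{12} ≡ 1 (mod 13). So 10^{15} = 10^{12} · 10^{3} ≡ 10^{3} ≡ 12 (mod 13)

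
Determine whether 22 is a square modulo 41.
By Euler's criterion: 22^{20} ≡ 40 mod 41. Since this equals -1 (≡ 40), 22 is not a QR.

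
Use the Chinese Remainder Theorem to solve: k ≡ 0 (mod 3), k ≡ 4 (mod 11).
M = 3 × 11 = 33. M₁ = 11, y₁ ≡ 2 (mod 3). M₂ = 3, y₂ ≡ 4 (mod 11). k = 0×11×2 + 4×3×4 ≡ 15 (mod 33)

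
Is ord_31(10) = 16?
Powers of 10 mod 31: 10^1≡10, 10^2≡7, 10^3≡8, 10^4≡18, 10^5≡25, 10^6≡2, 10^7≡20, 10^8≡14, 10^9≡16, 10^10≡5, 10^11≡19, 10^12≡4, 10^13≡9, 10^14≡28, 10^15≡1. Already 10^15≡1, so the order is 15 < 16. No, the actual order is 15.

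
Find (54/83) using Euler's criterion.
(54/83) = 54^{41} mod 83 = -1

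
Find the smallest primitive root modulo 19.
g = 2. For each prime q|18: 2^{9}≡18, 2^{6}≡7, none ≡ 1, so ord_19(2) = 18 and 2 is a primitive root.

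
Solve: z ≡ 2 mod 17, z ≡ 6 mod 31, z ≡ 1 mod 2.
M = 17 × 31 × 2 = 1054. M₁ = 62, y₁ ≡ 14 mod 17. M₂ = 34, y₂ ≡ 21 mod 31. M₃ = 527, y₃ ≡ 1 mod 2. z = 2×62×14 + 6×34×21 + 1×527×1 ≡ 223 mod 1054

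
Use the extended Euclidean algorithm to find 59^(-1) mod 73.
Extended GCD: 59(26) + 73(-21) = 1. So 59^(-1) ≡ 26 (mod 73). Verify: 59 × 26 = 1534 ≡ 1 (mod 73)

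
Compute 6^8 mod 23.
By repeated squaring mod 23: 6^{1}≡6, 6^{2}≡13, 6^{4}≡8, 6^{8}≡18. So 6^{8} ≡ 18 mod 23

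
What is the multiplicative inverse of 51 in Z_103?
Since 103 is prime, by Fermat 51^(-1) ≡ 51^{101} ≡ 101 mod 103. Verify: 51 × 101 = 5151 ≡ 1 mod 103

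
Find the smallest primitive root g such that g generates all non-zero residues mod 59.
g = 2. Powers: [2, 4, 8, 16, 32, 5, 10, 20, 40, ...] generates all 58 non-zero residues.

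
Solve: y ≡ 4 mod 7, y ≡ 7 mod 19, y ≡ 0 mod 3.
M = 7 × 19 × 3 = 399. M₁ = 57, y₁ ≡ 1 mod 7. M₂ = 21, y₂ ≡ 10 mod 19. M₃ = 133, y₃ ≡ 1 mod 3. y = 4×57×1 + 7×21×10 + 0×133×1 ≡ 102 mod 399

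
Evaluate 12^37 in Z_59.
By repeated squaring mod 59: 12^{1}≡12, 12^{2}≡26, 12^{4}≡27, 12^{8}≡21, 12^{16}≡28, 12^{32}≡17. Then 12^{37} = 12^{32+4+1} ≡ 17 × 27 × 12 ≡ 21 mod 59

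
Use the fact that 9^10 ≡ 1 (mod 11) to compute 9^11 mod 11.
By Fermat: 9^{10} ≡ 1 (mod 11). So 9^{11} = 9^{10} · 9^{1} ≡ 9^{1} ≡ 9 (mod 11)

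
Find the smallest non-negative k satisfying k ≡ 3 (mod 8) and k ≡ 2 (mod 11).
M = 8 × 11 = 88. M₁ = 11, y₁ ≡ 3 (mod 8). M₂ = 8, y₂ ≡ 7 (mod 11). k = 3×11×3 + 2×8×7 ≡ 35 (mod 88)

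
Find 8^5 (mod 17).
By repeated squaring (mod 17): 8^{1}≡8, 8^{2}≡13, 8^{4}≡16. Then 8^{5} = 8^{4+1} ≡ 16 × 8 ≡ 9 (mod 17)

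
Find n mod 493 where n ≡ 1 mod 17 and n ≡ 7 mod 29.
M = 17 × 29 = 493. M₁ = 29, y₁ ≡ 10 mod 17. M₂ = 17, y₂ ≡ 12 mod 29. n = 1×29×10 + 7×17×12 ≡ 239 mod 493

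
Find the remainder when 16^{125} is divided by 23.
By Fermat: 16^{22} ≡ 1 (mod 23). 125 = 5×22 + 15. So 16^{125} ≡ 16^{15} ≡ 9 (mod 23)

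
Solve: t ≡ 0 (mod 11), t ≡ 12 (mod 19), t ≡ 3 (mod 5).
M = 11 × 19 × 5 = 1045. M₁ = 95, y₁ ≡ 8 (mod 11). M₂ = 55, y₂ ≡ 9 (mod 19). M₃ = 209, y₃ ≡ 4 (mod 5). t = 0×95×8 + 12×55×9 + 3×209×4 ≡ 88 (mod 1045)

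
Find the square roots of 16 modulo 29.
The square roots of 16 mod 29 are 25 and 4. Verify: 25² = 625 ≡ 16 mod 29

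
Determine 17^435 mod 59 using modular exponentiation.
Using Fermat: 17^{58} ≡ 1 mod 59. 435 ≡ 29 mod 58. So 17^{435} ≡ 17^{29} ≡ 1 mod 59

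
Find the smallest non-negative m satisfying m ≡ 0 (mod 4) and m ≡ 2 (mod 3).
M = 4 × 3 = 12. M₁ = 3, y₁ ≡ 3 (mod 4). M₂ = 4, y₂ ≡ 1 (mod 3). m = 0×3×3 + 2×4×1 ≡ 8 (mod 12)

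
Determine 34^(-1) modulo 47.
Since 47 is prime, by Fermat 34^(-1) ≡ 34^{45} ≡ 18 (mod 47). Verify: 34 × 18 = 612 ≡ 1 (mod 47)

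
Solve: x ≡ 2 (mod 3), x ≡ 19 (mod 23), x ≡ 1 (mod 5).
M = 3 × 23 × 5 = 345. M₁ = 115, y₁ ≡ 1 (mod 3). M₂ = 15, y₂ ≡ 20 (mod 23). M₃ = 69, y₃ ≡ 4 (mod 5). x = 2×115×1 + 19×15×20 + 1×69×4 ≡ 341 (mod 345)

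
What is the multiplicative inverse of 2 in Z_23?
Since 23 is prime, by Fermat 2^(-1) ≡ 2^{21} ≡ 12 (mod 23). Verify: 2 × 12 = 24 ≡ 1 (mod 23)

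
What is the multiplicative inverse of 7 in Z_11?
Since 11 is prime, by Fermat 7^(-1) ≡ 7^{9} ≡ 8 mod 11. Verify: 7 × 8 = 56 ≡ 1 mod 11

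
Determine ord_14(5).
Powers of 5 mod 14: 5^1≡5, 5^2≡11, 5^3≡13, 5^4≡9, 5^5≡3, 5^6≡1. So the order of 5 is 6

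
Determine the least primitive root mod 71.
g = 7. For each prime q|70: 7^{35}≡70, 7^{14}≡54, 7^{10}≡45, none ≡ 1, so ord_71(7) = 70 and 7 is a primitive root.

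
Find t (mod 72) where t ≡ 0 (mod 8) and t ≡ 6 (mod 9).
M = 8 × 9 = 72. M₁ = 9, y₁ ≡ 1 (mod 8). M₂ = 8, y₂ ≡ 8 (mod 9). t = 0×9×1 + 6×8×8 ≡ 24 (mod 72)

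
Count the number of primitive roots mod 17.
A prime p has φ(p-1) primitive roots; here φ(16) = 8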